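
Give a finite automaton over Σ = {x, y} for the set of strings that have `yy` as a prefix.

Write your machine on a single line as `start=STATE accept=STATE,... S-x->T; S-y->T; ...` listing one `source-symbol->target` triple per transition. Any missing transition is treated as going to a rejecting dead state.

start=A; accept=C; A-x->D; A-y->B; B-x->D; B-y->C; C-x->C; C-y->C; D-x->D; D-y->D

Check the first 2 symbols one by one: A through B record how many have matched `yy` so far; any wrong symbol goes to the dead state D. After all 2 match we enter the accepting sink C.
       x  y 
>  A   D  B 
   B   D  C 
 * C   C  C 
   D   D  D 
(> = start, * = accepting)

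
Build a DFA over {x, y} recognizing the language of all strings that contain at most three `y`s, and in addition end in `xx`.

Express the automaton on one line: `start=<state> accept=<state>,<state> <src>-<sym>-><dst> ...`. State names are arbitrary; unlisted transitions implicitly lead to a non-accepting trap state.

start=A accept=D,G,J,M A-x->B A-y->C B-x->D B-y->C C-x->E C-y->F D-x->D D-y->C E-x->G E-y->F F-x->H F-y->I G-x->G G-y->F H-x->J H-y->I I-x->K I-y->L J-x->J J-y->I K-x->M K-y->L L-x->N L-y->L M-x->M M-y->L N-x->O N-y->L O-x->O O-y->L

Build one automaton per condition and run them in lockstep. One (5 states) tracks the count of `y`s, saturating at 4; the other (3 states) tracks how much of the suffix `xx` has currently been matched. Each combined state is a pair, one component from each; accept when both components accept.
With 15 states:
       x  y 
>  A   B  C 
   B   D  C 
   C   E  F 
 * D   D  C 
   E   G  F 
   F   H  I 
 * G   G  F 
   H   J  I 
   I   K  L 
 * J   J  I 
   K   M  L 
   L   N  L 
 * M   M  L 
   N   O  L 
   O   O  L 
(> = start, * = accepting)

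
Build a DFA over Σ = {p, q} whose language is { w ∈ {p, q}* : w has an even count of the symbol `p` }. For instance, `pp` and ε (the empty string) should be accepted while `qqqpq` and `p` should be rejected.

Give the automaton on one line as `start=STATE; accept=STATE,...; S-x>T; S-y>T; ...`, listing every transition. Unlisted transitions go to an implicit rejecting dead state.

start=A; accept=A; A-p>B; A-q>A; B-p>A; B-q>B

Keep the running count of `p`s modulo 2: each `p` advances along the cycle A → B → A while other symbols loop. Accept at A.
With 2 states:
       p  q 
>* A   B  A 
   B   A  B 
(> = start, * = accepting)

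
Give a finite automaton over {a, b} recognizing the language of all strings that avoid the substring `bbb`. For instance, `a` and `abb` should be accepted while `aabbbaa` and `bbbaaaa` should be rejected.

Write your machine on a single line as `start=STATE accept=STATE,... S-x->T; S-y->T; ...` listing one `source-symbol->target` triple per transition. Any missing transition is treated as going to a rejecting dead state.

This is the complement of 'contains `bbb`'. Use the same substring-matching states — s0 through s3 holding how much of `bbb` has just been matched — but flip the accepting set: everything except the trap s3 accepts.
        a   b  
>* s0   s0  s1 
 * s1   s0  s2 
 * s2   s0  s3 
   s3   s3  s3 
(> = start, * = accepting)

start=s0; accept=s0,s1,s2; s0-a->s0; s0-b->s1; s1-a->s0; s1-b->s2; s2-a->s0; s2-b->s3; s3-a->s3; s3-b->s3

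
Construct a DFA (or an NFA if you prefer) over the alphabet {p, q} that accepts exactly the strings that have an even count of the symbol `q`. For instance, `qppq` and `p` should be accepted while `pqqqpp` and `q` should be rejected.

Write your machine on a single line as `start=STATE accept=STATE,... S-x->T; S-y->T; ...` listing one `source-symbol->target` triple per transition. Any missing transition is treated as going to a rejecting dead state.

Keep the running count of `q`s modulo 2: each `q` advances along the cycle s0 → s1 → s0 while other symbols loop. Accept at s0.
        p   q  
>* s0   s0  s1 
   s1   s1  s0 
(> = start, * = accepting)

start=s0; accept=s0; s0-p->s0; s0-q->s1; s1-p->s1; s1-q->s0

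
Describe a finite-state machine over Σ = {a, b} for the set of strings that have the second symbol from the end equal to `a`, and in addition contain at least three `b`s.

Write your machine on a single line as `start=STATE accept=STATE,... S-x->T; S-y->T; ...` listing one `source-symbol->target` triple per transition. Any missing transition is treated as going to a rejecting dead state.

Run two small machines in parallel and take their product. One (7 states) tracks the last 2 symbols read; the other (5 states) tracks the count of `b`s, saturating at 4. Each combined state is a pair, one component from each; accept when both components accept.
19 states suffice.
          a    b  
>  S0     S1   S2 
   S1     S3   S4 
   S2     S5   S6 
   S3     S3   S4 
   S4     S5   S6 
   S5     S7   S8 
   S6     S9  S10 
   S7     S7   S8 
   S8     S9  S10 
   S9    S11  S12 
   S10   S13  S14 
   S11   S11  S12 
 * S12   S13  S14 
   S13   S15  S16 
   S14   S17  S14 
 * S15   S15  S16 
 * S16   S17  S14 
   S17   S18  S16 
 * S18   S18  S16 
(> = start, * = accepting)

start=S0; accept=S12,S15,S16,S18; S0-a->S1; S0-b->S2; S1-a->S3; S1-b->S4; S2-a->S5; S2-b->S6; S3-a->S3; S3-b->S4; S4-a->S5; S4-b->S6; S5-a->S7; S5-b->S8; S6-a->S9; S6-b->S10; S7-a->S7; S7-b->S8; S8-a->S9; S8-b->S10; S9-a->S11; S9-b->S12; S10-a->S13; S10-b->S14; S11-a->S11; S11-b->S12; S12-a->S13; S12-b->S14; S13-a->S15; S13-b->S16; S14-a->S17; S14-b->S14; S15-a->S15; S15-b->S16; S16-a->S17; S16-b->S14; S17-a->S18; S17-b->S16; S18-a->S18; S18-b->S16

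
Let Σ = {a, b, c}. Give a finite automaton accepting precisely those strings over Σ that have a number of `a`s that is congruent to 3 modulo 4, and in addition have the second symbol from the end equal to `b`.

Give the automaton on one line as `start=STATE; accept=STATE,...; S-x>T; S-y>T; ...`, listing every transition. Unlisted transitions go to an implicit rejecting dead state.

Handle the two conditions separately and then intersect. The first has 4 states tracking the count of `a`s modulo 4; the second has 13 states tracking the last 2 symbols read. A product state is a pair (one from each), accepting exactly when both do. Equivalent product states are then merged.
8 states suffice.
        a   b   c  
>  q0   q1  q0  q0 
   q1   q2  q1  q1 
   q2   q3  q4  q2 
   q3   q0  q5  q3 
   q4   q6  q4  q2 
   q5   q0  q7  q6 
 * q6   q0  q5  q3 
 * q7   q0  q7  q6 
(> = start, * = accepting)

start=q0; accept=q6,q7; q0-a>q1; q0-b>q0; q0-c>q0; q1-a>q2; q1-b>q1; q1-c>q1; q2-a>q3; q2-b>q4; q2-c>q2; q3-a>q0; q3-b>q5; q3-c>q3; q4-a>q6; q4-b>q4; q4-c>q2; q5-a>q0; q5-b>q7; q5-c>q6; q6-a>q0; q6-b>q5; q6-c>q3; q7-a>q0; q7-b>q7; q7-c>q6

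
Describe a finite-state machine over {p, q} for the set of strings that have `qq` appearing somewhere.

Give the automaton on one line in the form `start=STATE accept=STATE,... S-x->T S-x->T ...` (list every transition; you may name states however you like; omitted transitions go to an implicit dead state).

States S0..S1 record the length of the longest prefix of `qq` that matches the current input suffix. Reaching S2 means `qq` has been seen, and we stay there forever. Accept from S2.
3 states suffice.
        p   q  
>  S0   S0  S1 
   S1   S0  S2 
 * S2   S2  S2 
(> = start, * = accepting)

start=S0 accept=S2 S0-p->S0 S0-q->S1 S1-p->S0 S1-q->S2 S2-p->S2 S2-q->S2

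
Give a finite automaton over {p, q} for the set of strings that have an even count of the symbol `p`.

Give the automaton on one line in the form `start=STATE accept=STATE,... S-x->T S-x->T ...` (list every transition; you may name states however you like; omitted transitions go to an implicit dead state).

The only thing that matters is how many `p`s have appeared, reduced mod 2. Use one state per residue: A for 0, …, B for 1. Reading `p` moves to the next residue; anything else stays put. A is accepting.
With 2 states:
       p  q 
>* A   B  A 
   B   A  B 
(> = start, * = accepting)

start=A accept=A A-p->B A-q->A B-p->A B-q->B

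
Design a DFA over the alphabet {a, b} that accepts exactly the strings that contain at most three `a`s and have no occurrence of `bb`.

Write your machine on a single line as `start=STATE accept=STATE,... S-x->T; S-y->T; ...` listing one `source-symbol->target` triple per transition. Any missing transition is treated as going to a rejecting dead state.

Build one automaton per condition and run them in lockstep. The first has 5 states tracking the count of `a`s, saturating at 4; the second has 3 states tracking partial matches of the forbidden pattern `bb`. A product state is a pair (one from each), accepting exactly when both do. Equivalent product states are then merged.
        a   b  
>* S0   S1  S2 
 * S1   S3  S4 
 * S2   S1  S5 
 * S3   S6  S7 
 * S4   S3  S5 
   S5   S5  S5 
 * S6   S5  S8 
 * S7   S6  S5 
 * S8   S5  S5 
(> = start, * = accepting)

start=S0; accept=S0,S1,S2,S3,S4,S6,S7,S8; S0-a->S1; S0-b->S2; S1-a->S3; S1-b->S4; S2-a->S1; S2-b->S5; S3-a->S6; S3-b->S7; S4-a->S3; S4-b->S5; S5-a->S5; S5-b->S5; S6-a->S5; S6-b->S8; S7-a->S6; S7-b->S5; S8-a->S5; S8-b->S5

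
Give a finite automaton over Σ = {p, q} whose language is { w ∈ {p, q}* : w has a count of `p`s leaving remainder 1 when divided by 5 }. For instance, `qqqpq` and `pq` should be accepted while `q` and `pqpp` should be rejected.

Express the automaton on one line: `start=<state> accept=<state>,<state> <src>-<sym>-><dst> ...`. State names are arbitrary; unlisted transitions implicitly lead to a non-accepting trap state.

Keep the running count of `p`s modulo 5: each `p` advances along the cycle S0 → S1 → S2 → S3 → S4 → S0 while other symbols loop. Accept at S1.
5 states suffice.
        p   q  
>  S0   S1  S0 
 * S1   S2  S1 
   S2   S3  S2 
   S3   S4  S3 
   S4   S0  S4 
(> = start, * = accepting)

start=S0 accept=S1 S0-p->S1 S0-q->S0 S1-p->S2 S1-q->S1 S2-p->S3 S2-q->S2 S3-p->S4 S3-q->S3 S4-p->S0 S4-q->S4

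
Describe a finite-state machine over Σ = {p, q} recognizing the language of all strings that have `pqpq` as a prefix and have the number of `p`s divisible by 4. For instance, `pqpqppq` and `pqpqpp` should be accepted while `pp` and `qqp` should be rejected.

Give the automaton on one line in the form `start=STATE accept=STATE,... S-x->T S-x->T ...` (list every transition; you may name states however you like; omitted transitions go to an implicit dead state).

Build one automaton per condition and run them in lockstep. The first has 6 states tracking whether the input so far still matches the prefix `pqpq`; the second has 4 states tracking the count of `p`s modulo 4. A product state is a pair (one from each), accepting exactly when both do. After merging equivalent states the machine shrinks.
9 states suffice.
        p   q  
>  S0   S1  S2 
   S1   S2  S3 
   S2   S2  S2 
   S3   S4  S2 
   S4   S2  S5 
   S5   S6  S5 
   S6   S7  S6 
 * S7   S8  S7 
   S8   S5  S8 
(> = start, * = accepting)

start=S0 accept=S7 S0-p->S1 S0-q->S2 S1-p->S2 S1-q->S3 S2-p->S2 S2-q->S2 S3-p->S4 S3-q->S2 S4-p->S2 S4-q->S5 S5-p->S6 S5-q->S5 S6-p->S7 S6-q->S6 S7-p->S8 S7-q->S7 S8-p->S5 S8-q->S8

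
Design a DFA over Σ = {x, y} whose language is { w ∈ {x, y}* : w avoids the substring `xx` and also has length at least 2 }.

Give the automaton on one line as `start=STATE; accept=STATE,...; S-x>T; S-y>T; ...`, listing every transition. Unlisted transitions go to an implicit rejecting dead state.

start=q0; accept=q4,q5; q0-x>q1; q0-y>q2; q1-x>q3; q1-y>q4; q2-x>q5; q2-y>q4; q3-x>q3; q3-y>q3; q4-x>q5; q4-y>q4; q5-x>q3; q5-y>q4

Run two small machines in parallel and take their product. The first has 3 states tracking partial matches of the forbidden pattern `xx`; the second has 4 states tracking the input length, saturating at 3. A product state is a pair (one from each), accepting exactly when both do. Minimizing collapses redundant product states.
A 6-state machine:
        x   y  
>  q0   q1  q2 
   q1   q3  q4 
   q2   q5  q4 
   q3   q3  q3 
 * q4   q5  q4 
 * q5   q3  q4 
(> = start, * = accepting)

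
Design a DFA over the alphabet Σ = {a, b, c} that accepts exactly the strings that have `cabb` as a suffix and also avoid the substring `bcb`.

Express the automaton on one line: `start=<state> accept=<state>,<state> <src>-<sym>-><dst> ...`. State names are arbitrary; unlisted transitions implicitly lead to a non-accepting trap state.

start=q0 accept=q8 q0-a->q0 q0-b->q1 q0-c->q2 q1-a->q0 q1-b->q1 q1-c->q3 q2-a->q4 q2-b->q1 q2-c->q2 q3-a->q4 q3-b->q5 q3-c->q2 q4-a->q0 q4-b->q6 q4-c->q2 q5-a->q5 q5-b->q5 q5-c->q7 q6-a->q0 q6-b->q8 q6-c->q3 q7-a->q9 q7-b->q5 q7-c->q7 q8-a->q0 q8-b->q1 q8-c->q3 q9-a->q5 q9-b->q10 q9-c->q7 q10-a->q5 q10-b->q11 q10-c->q7 q11-a->q5 q11-b->q5 q11-c->q7

Build one automaton per condition and run them in lockstep. One (5 states) tracks how much of the suffix `cabb` has currently been matched; the other (4 states) tracks partial matches of the forbidden pattern `bcb`. Each combined state is a pair, one component from each; accept when both components accept.
12 states suffice.
          a    b    c  
>  q0     q0   q1   q2 
   q1     q0   q1   q3 
   q2     q4   q1   q2 
   q3     q4   q5   q2 
   q4     q0   q6   q2 
   q5     q5   q5   q7 
   q6     q0   q8   q3 
   q7     q9   q5   q7 
 * q8     q0   q1   q3 
   q9     q5  q10   q7 
   q10    q5  q11   q7 
   q11    q5   q5   q7 
(> = start, * = accepting)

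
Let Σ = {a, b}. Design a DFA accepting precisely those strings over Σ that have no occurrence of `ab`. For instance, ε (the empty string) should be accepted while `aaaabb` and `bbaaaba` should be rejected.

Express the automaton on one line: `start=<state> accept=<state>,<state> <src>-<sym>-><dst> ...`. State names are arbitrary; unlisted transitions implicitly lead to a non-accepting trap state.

start=s0 accept=s0,s1 s0-a->s1 s0-b->s0 s1-a->s1 s1-b->s2 s2-a->s2 s2-b->s2

Track partial matches of the forbidden pattern `ab`. State s2 is a dead state reached once `ab` has occurred; every other state accepts. s0 means no part of `ab` is currently matched.
A 3-state machine:
        a   b  
>* s0   s1  s0 
 * s1   s1  s2 
   s2   s2  s2 
(> = start, * = accepting)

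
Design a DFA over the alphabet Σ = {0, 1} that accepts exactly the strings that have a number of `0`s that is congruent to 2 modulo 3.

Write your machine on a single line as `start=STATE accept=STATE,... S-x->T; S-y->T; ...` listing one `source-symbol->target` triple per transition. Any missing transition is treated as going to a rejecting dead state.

Keep the running count of `0`s modulo 3: each `0` advances along the cycle A → B → C → A while other symbols loop. Accept at C.
       0  1 
>  A   B  A 
   B   C  B 
 * C   A  C 
(> = start, * = accepting)

start=A; accept=C; A-0->B; A-1->A; B-0->C; B-1->B; C-0->A; C-1->C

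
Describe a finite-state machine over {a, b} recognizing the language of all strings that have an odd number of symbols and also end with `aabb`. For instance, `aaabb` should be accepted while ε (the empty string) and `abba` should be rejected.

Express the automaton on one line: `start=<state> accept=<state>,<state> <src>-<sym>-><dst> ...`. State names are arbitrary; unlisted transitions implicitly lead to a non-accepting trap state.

start=s0 accept=s5 s0-a->s1 s0-b->s1 s1-a->s2 s1-b->s0 s2-a->s3 s2-b->s1 s3-a->s2 s3-b->s4 s4-a->s1 s4-b->s5 s5-a->s2 s5-b->s0

Handle the two conditions separately and then intersect. One (2 states) tracks the input length modulo 2; the other (5 states) tracks how much of the suffix `aabb` has currently been matched. Each combined state is a pair, one component from each; accept when both components accept. Minimizing collapses redundant product states.
        a   b  
>  s0   s1  s1 
   s1   s2  s0 
   s2   s3  s1 
   s3   s2  s4 
   s4   s1  s5 
 * s5   s2  s0 
(> = start, * = accepting)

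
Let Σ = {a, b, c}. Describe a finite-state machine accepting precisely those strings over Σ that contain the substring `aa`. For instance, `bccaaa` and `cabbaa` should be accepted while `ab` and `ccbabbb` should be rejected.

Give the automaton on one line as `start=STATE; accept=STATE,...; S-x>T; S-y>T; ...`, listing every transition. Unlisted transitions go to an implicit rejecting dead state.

start=s0; accept=s2; s0-a>s1; s0-b>s0; s0-c>s0; s1-a>s2; s1-b>s0; s1-c>s0; s2-a>s2; s2-b>s2; s2-c>s2

Track how much of `aa` has been matched so far: state s0 is no progress, s2 is the absorbing accept state reached once `aa` has occurred. Intermediate states record partial matches; on a mismatch, fall back to the longest reusable overlap.
        a   b   c  
>  s0   s1  s0  s0 
   s1   s2  s0  s0 
 * s2   s2  s2  s2 
(> = start, * = accepting)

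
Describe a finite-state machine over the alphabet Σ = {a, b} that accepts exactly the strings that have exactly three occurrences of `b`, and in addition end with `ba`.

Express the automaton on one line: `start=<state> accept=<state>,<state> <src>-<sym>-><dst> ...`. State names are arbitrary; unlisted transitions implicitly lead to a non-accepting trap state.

start=q0 accept=q8 q0-a->q0 q0-b->q1 q1-a->q2 q1-b->q3 q2-a->q4 q2-b->q3 q3-a->q5 q3-b->q6 q4-a->q4 q4-b->q3 q5-a->q7 q5-b->q6 q6-a->q8 q6-b->q9 q7-a->q7 q7-b->q6 q8-a->q10 q8-b->q9 q9-a->q11 q9-b->q9 q10-a->q10 q10-b->q9 q11-a->q12 q11-b->q9 q12-a->q12 q12-b->q9

Build one automaton per condition and run them in lockstep. The first has 5 states tracking the count of `b`s, saturating at 4; the second has 3 states tracking how much of the suffix `ba` has currently been matched. A product state is a pair (one from each), accepting exactly when both do.
13 states suffice.
          a    b  
>  q0     q0   q1 
   q1     q2   q3 
   q2     q4   q3 
   q3     q5   q6 
   q4     q4   q3 
   q5     q7   q6 
   q6     q8   q9 
   q7     q7   q6 
 * q8    q10   q9 
   q9    q11   q9 
   q10   q10   q9 
   q11   q12   q9 
   q12   q12   q9 
(> = start, * = accepting)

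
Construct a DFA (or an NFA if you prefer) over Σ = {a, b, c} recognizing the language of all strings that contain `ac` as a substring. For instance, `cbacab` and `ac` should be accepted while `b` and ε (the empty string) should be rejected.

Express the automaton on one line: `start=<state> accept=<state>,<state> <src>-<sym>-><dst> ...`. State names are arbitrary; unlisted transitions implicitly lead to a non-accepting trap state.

start=s0 accept=s2 s0-a->s1 s0-b->s0 s0-c->s0 s1-a->s1 s1-b->s0 s1-c->s2 s2-a->s2 s2-b->s2 s2-c->s2

States s0..s1 record the length of the longest prefix of `ac` that matches the current input suffix. Reaching s2 means `ac` has been seen, and we stay there forever. Accept from s2.
3 states suffice.
        a   b   c  
>  s0   s1  s0  s0 
   s1   s1  s0  s2 
 * s2   s2  s2  s2 
(> = start, * = accepting)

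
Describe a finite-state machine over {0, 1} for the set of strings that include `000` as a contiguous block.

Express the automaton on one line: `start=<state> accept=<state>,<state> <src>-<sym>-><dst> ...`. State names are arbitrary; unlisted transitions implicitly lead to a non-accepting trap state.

Track how much of `000` has been matched so far: state q0 is no progress, q3 is the absorbing accept state reached once `000` has occurred. Intermediate states record partial matches; on a mismatch, fall back to the longest reusable overlap.
With 4 states:
        0   1  
>  q0   q1  q0 
   q1   q2  q0 
   q2   q3  q0 
 * q3   q3  q3 
(> = start, * = accepting)

start=q0 accept=q3 q0-0->q1 q0-1->q0 q1-0->q2 q1-1->q0 q2-0->q3 q2-1->q0 q3-0->q3 q3-1->q3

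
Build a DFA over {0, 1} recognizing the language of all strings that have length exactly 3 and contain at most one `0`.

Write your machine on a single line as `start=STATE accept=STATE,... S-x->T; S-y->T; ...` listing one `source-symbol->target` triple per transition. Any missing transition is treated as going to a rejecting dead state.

Build one automaton per condition and run them in lockstep. The first has 5 states tracking the input length, saturating at 4; the second has 3 states tracking the count of `0`s, saturating at 2. A product state is a pair (one from each), accepting exactly when both do. After merging equivalent states the machine shrinks.
       0  1 
>  A   B  C 
   B   D  E 
   C   E  F 
   D   D  D 
   E   D  G 
   F   G  G 
 * G   D  D 
(> = start, * = accepting)

start=A; accept=G; A-0->B; A-1->C; B-0->D; B-1->E; C-0->E; C-1->F; D-0->D; D-1->D; E-0->D; E-1->G; F-0->G; F-1->G; G-0->D; G-1->D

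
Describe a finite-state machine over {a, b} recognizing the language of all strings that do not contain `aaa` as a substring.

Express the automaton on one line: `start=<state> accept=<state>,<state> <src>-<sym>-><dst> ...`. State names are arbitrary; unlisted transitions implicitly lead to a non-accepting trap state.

start=q0 accept=q0,q1,q2 q0-a->q1 q0-b->q0 q1-a->q2 q1-b->q0 q2-a->q3 q2-b->q0 q3-a->q3 q3-b->q3

Track partial matches of the forbidden pattern `aaa`. State q3 is a dead state reached once `aaa` has occurred; every other state accepts. q0 means no part of `aaa` is currently matched.
4 states suffice.
        a   b  
>* q0   q1  q0 
 * q1   q2  q0 
 * q2   q3  q0 
   q3   q3  q3 
(> = start, * = accepting)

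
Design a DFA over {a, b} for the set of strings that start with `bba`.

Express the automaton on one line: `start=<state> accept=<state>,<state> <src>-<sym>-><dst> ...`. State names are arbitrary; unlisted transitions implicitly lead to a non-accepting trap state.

start=q0 accept=q3 q0-a->q4 q0-b->q1 q1-a->q4 q1-b->q2 q2-a->q3 q2-b->q4 q3-a->q3 q3-b->q3 q4-a->q4 q4-b->q4

Walk along `bba` while the input agrees: from q0 take `b` to q1, and so on. Any deviation drops to the rejecting sink q4. Once q3 is reached the prefix is confirmed and every continuation is accepted.
        a   b  
>  q0   q4  q1 
   q1   q4  q2 
   q2   q3  q4 
 * q3   q3  q3 
   q4   q4  q4 
(> = start, * = accepting)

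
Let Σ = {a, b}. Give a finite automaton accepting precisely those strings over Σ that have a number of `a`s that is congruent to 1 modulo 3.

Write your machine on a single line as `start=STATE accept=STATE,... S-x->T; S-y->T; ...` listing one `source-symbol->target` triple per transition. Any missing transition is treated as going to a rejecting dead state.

start=q0; accept=q1; q0-a->q1; q0-b->q0; q1-a->q2; q1-b->q1; q2-a->q0; q2-b->q2

Keep the running count of `a`s modulo 3: each `a` advances along the cycle q0 → q1 → q2 → q0 while other symbols loop. Accept at q1.
3 states suffice.
        a   b  
>  q0   q1  q0 
 * q1   q2  q1 
   q2   q0  q2 
(> = start, * = accepting)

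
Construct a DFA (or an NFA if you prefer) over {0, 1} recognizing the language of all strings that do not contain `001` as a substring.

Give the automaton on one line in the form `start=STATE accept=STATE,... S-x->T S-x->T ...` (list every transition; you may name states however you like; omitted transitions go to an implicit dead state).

start=q0 accept=q0,q1,q2 q0-0->q1 q0-1->q0 q1-0->q2 q1-1->q0 q2-0->q2 q2-1->q3 q3-0->q3 q3-1->q3

Track partial matches of the forbidden pattern `001`. State q3 is a dead state reached once `001` has occurred; every other state accepts. q0 means no part of `001` is currently matched.
A 4-state machine:
        0   1  
>* q0   q1  q0 
 * q1   q2  q0 
 * q2   q2  q3 
   q3   q3  q3 
(> = start, * = accepting)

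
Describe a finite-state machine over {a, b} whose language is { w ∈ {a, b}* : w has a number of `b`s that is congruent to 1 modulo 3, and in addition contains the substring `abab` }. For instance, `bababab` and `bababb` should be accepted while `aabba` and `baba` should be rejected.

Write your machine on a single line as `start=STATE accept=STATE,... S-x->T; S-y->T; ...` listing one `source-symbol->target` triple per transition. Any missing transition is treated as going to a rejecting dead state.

Build one automaton per condition and run them in lockstep. One (3 states) tracks the count of `b`s modulo 3; the other (5 states) tracks whether and how much of `abab` has been seen. Each combined state is a pair, one component from each; accept when both components accept.
With 15 states:
          a    b  
>  S0     S1   S2 
   S1     S1   S3 
   S2     S4   S5 
   S3     S6   S5 
   S4     S4   S7 
   S5     S8   S0 
   S6     S4   S9 
   S7    S10   S0 
   S8     S8  S11 
   S9     S9  S12 
   S10    S8  S12 
   S11   S13   S2 
   S12   S12  S14 
   S13    S1  S14 
 * S14   S14   S9 
(> = start, * = accepting)

start=S0; accept=S14; S0-a->S1; S0-b->S2; S1-a->S1; S1-b->S3; S2-a->S4; S2-b->S5; S3-a->S6; S3-b->S5; S4-a->S4; S4-b->S7; S5-a->S8; S5-b->S0; S6-a->S4; S6-b->S9; S7-a->S10; S7-b->S0; S8-a->S8; S8-b->S11; S9-a->S9; S9-b->S12; S10-a->S8; S10-b->S12; S11-a->S13; S11-b->S2; S12-a->S12; S12-b->S14; S13-a->S1; S13-b->S14; S14-a->S14; S14-b->S9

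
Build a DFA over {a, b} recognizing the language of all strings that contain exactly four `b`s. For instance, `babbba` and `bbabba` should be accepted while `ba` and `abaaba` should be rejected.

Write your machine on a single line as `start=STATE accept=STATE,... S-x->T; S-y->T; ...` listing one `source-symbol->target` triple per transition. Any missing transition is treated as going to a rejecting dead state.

start=q0; accept=q4; q0-a->q0; q0-b->q1; q1-a->q1; q1-b->q2; q2-a->q2; q2-b->q3; q3-a->q3; q3-b->q4; q4-a->q4; q4-b->q5; q5-a->q5; q5-b->q5

Count `b`s, saturating at 5: states q0 through q4 mean 0 through 4 `b`s seen; q5 means more than 4. Each `b` increments (capped at q5); other symbols loop. Accept from {q4}.
With 6 states:
        a   b  
>  q0   q0  q1 
   q1   q1  q2 
   q2   q2  q3 
   q3   q3  q4 
 * q4   q4  q5 
   q5   q5  q5 
(> = start, * = accepting)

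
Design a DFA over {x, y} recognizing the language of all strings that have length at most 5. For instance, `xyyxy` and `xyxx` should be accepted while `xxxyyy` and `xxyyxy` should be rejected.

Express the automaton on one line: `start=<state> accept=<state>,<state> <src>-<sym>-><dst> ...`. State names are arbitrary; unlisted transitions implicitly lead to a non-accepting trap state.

Count input length up to 6: every symbol moves from q0 toward q6, which means 'more than 5' and absorbs. Accept from {q0, q1, q2, q3, q4, q5}.
        x   y  
>* q0   q1  q1 
 * q1   q2  q2 
 * q2   q3  q3 
 * q3   q4  q4 
 * q4   q5  q5 
 * q5   q6  q6 
   q6   q6  q6 
(> = start, * = accepting)

start=q0 accept=q0,q1,q2,q3,q4,q5 q0-x->q1 q0-y->q1 q1-x->q2 q1-y->q2 q2-x->q3 q2-y->q3 q3-x->q4 q3-y->q4 q4-x->q5 q4-y->q5 q5-x->q6 q5-y->q6 q6-x->q6 q6-y->q6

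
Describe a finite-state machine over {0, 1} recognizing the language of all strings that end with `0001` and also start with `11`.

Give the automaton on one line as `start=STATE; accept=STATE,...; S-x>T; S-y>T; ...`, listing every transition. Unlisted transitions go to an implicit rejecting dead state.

start=q0; accept=q11; q0-0>q1; q0-1>q2; q1-0>q3; q1-1>q4; q2-0>q1; q2-1>q5; q3-0>q6; q3-1>q4; q4-0>q1; q4-1>q4; q5-0>q7; q5-1>q5; q6-0>q6; q6-1>q8; q7-0>q9; q7-1>q5; q8-0>q1; q8-1>q4; q9-0>q10; q9-1>q5; q10-0>q10; q10-1>q11; q11-0>q7; q11-1>q5

Run two small machines in parallel and take their product. One (5 states) tracks how much of the suffix `0001` has currently been matched; the other (4 states) tracks whether the input so far still matches the prefix `11`. Each combined state is a pair, one component from each; accept when both components accept.
12 states suffice.
          0    1  
>  q0     q1   q2 
   q1     q3   q4 
   q2     q1   q5 
   q3     q6   q4 
   q4     q1   q4 
   q5     q7   q5 
   q6     q6   q8 
   q7     q9   q5 
   q8     q1   q4 
   q9    q10   q5 
   q10   q10  q11 
 * q11    q7   q5 
(> = start, * = accepting)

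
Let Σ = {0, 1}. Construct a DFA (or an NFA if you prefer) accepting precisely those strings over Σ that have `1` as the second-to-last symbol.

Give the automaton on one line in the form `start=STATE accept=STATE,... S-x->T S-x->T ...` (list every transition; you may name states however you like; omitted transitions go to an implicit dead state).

start=q0 accept=q5,q6 q0-0->q1 q0-1->q2 q1-0->q3 q1-1->q4 q2-0->q5 q2-1->q6 q3-0->q3 q3-1->q4 q4-0->q5 q4-1->q6 q5-0->q3 q5-1->q4 q6-0->q5 q6-1->q6

Because acceptance depends on a position counted from the end, the machine has to buffer the most recent 2 symbols. Make each state the string of the last up-to-2 symbols read; on input `x` shift the window left and append `x`. Accept when the buffered window has length 2 and begins with `1`.
7 states suffice.
        0   1  
>  q0   q1  q2 
   q1   q3  q4 
   q2   q5  q6 
   q3   q3  q4 
   q4   q5  q6 
 * q5   q3  q4 
 * q6   q5  q6 
(> = start, * = accepting)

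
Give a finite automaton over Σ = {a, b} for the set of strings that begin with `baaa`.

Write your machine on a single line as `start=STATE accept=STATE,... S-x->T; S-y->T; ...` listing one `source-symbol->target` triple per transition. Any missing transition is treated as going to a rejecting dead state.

start=S0; accept=S4; S0-a->S5; S0-b->S1; S1-a->S2; S1-b->S5; S2-a->S3; S2-b->S5; S3-a->S4; S3-b->S5; S4-a->S4; S4-b->S4; S5-a->S5; S5-b->S5

Walk along `baaa` while the input agrees: from S0 take `b` to S1, and so on. Any deviation drops to the rejecting sink S5. Once S4 is reached the prefix is confirmed and every continuation is accepted.
A 6-state machine:
        a   b  
>  S0   S5  S1 
   S1   S2  S5 
   S2   S3  S5 
   S3   S4  S5 
 * S4   S4  S4 
   S5   S5  S5 
(> = start, * = accepting)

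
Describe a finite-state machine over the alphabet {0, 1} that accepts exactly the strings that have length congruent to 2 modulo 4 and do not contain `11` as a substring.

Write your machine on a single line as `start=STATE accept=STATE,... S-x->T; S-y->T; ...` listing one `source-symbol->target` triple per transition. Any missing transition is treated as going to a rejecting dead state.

start=A; accept=D,E; A-0->B; A-1->C; B-0->D; B-1->E; C-0->D; C-1->F; D-0->G; D-1->H; E-0->G; E-1->I; F-0->I; F-1->I; G-0->A; G-1->J; H-0->A; H-1->K; I-0->K; I-1->K; J-0->B; J-1->L; K-0->L; K-1->L; L-0->F; L-1->F

Handle the two conditions separately and then intersect. One (4 states) tracks the input length modulo 4; the other (3 states) tracks partial matches of the forbidden pattern `11`. Each combined state is a pair, one component from each; accept when both components accept.
With 12 states:
       0  1 
>  A   B  C 
   B   D  E 
   C   D  F 
 * D   G  H 
 * E   G  I 
   F   I  I 
   G   A  J 
   H   A  K 
   I   K  K 
   J   B  L 
   K   L  L 
   L   F  F 
(> = start, * = accepting)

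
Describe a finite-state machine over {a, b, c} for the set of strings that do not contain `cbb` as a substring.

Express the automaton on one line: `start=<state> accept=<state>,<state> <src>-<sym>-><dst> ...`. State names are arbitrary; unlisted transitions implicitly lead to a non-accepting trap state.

This is the complement of 'contains `cbb`'. Use the same substring-matching states — s0 through s3 holding how much of `cbb` has just been matched — but flip the accepting set: everything except the trap s3 accepts.
With 4 states:
        a   b   c  
>* s0   s0  s0  s1 
 * s1   s0  s2  s1 
 * s2   s0  s3  s1 
   s3   s3  s3  s3 
(> = start, * = accepting)

start=s0 accept=s0,s1,s2 s0-a->s0 s0-b->s0 s0-c->s1 s1-a->s0 s1-b->s2 s1-c->s1 s2-a->s0 s2-b->s3 s2-c->s1 s3-a->s3 s3-b->s3 s3-c->s3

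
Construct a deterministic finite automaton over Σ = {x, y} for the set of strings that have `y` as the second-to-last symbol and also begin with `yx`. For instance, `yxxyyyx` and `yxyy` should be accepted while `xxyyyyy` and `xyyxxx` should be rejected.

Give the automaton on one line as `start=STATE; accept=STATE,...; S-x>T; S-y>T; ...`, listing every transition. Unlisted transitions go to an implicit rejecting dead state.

Run two small machines in parallel and take their product. The first has 7 states tracking the last 2 symbols read; the second has 4 states tracking whether the input so far still matches the prefix `yx`. A product state is a pair (one from each), accepting exactly when both do. Equivalent product states are then merged.
A 7-state machine:
        x   y  
>  q0   q1  q2 
   q1   q1  q1 
   q2   q3  q1 
 * q3   q4  q5 
   q4   q4  q5 
   q5   q3  q6 
 * q6   q3  q6 
(> = start, * = accepting)

start=q0; accept=q3,q6; q0-x>q1; q0-y>q2; q1-x>q1; q1-y>q1; q2-x>q3; q2-y>q1; q3-x>q4; q3-y>q5; q4-x>q4; q4-y>q5; q5-x>q3; q5-y>q6; q6-x>q3; q6-y>q6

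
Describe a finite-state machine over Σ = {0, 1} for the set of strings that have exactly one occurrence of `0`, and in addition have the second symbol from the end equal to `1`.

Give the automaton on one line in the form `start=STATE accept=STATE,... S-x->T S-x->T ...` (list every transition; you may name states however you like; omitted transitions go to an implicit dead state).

start=A accept=F,G A-0->B A-1->C B-0->D B-1->E C-0->F C-1->C D-0->D D-1->D E-0->D E-1->G F-0->D F-1->E G-0->D G-1->G

Build one automaton per condition and run them in lockstep. One (3 states) tracks the count of `0`s, saturating at 2; the other (7 states) tracks the last 2 symbols read. Each combined state is a pair, one component from each; accept when both components accept. Equivalent product states are then merged.
A 7-state machine:
       0  1 
>  A   B  C 
   B   D  E 
   C   F  C 
   D   D  D 
   E   D  G 
 * F   D  E 
 * G   D  G 
(> = start, * = accepting)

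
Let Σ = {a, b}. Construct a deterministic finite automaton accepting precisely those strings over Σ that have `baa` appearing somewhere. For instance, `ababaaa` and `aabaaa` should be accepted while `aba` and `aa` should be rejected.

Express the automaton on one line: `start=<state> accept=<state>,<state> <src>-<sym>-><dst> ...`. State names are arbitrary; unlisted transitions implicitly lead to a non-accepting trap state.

States q0..q2 record the length of the longest prefix of `baa` that matches the current input suffix. Reaching q3 means `baa` has been seen, and we stay there forever. Accept from q3.
4 states suffice.
        a   b  
>  q0   q0  q1 
   q1   q2  q1 
   q2   q3  q1 
 * q3   q3  q3 
(> = start, * = accepting)

start=q0 accept=q3 q0-a->q0 q0-b->q1 q1-a->q2 q1-b->q1 q2-a->q3 q2-b->q1 q3-a->q3 q3-b->q3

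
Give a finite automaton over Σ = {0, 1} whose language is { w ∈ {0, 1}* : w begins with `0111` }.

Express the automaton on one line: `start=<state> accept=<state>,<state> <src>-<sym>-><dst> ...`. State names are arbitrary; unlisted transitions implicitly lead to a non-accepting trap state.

start=s0 accept=s4 s0-0->s1 s0-1->s5 s1-0->s5 s1-1->s2 s2-0->s5 s2-1->s3 s3-0->s5 s3-1->s4 s4-0->s4 s4-1->s4 s5-0->s5 s5-1->s5

Walk along `0111` while the input agrees: from s0 take `0` to s1, and so on. Any deviation drops to the rejecting sink s5. Once s4 is reached the prefix is confirmed and every continuation is accepted.
6 states suffice.
        0   1  
>  s0   s1  s5 
   s1   s5  s2 
   s2   s5  s3 
   s3   s5  s4 
 * s4   s4  s4 
   s5   s5  s5 
(> = start, * = accepting)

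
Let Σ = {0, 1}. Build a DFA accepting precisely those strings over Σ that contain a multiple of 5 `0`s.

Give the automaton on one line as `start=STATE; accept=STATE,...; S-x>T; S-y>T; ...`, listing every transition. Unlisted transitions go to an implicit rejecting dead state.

Keep the running count of `0`s modulo 5: each `0` advances along the cycle A → B → C → D → E → A while other symbols loop. Accept at A.
5 states suffice.
       0  1 
>* A   B  A 
   B   C  B 
   C   D  C 
   D   E  D 
   E   A  E 
(> = start, * = accepting)

start=A; accept=A; A-0>B; A-1>A; B-0>C; B-1>B; C-0>D; C-1>C; D-0>E; D-1>D; E-0>A; E-1>E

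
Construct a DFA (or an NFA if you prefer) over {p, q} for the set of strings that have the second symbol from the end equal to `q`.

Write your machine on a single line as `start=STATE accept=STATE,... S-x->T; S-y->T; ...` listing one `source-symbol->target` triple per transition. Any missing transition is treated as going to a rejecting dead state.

Because acceptance depends on a position counted from the end, the machine has to buffer the most recent 2 symbols. Make each state the string of the last up-to-2 symbols read; on input `x` shift the window left and append `x`. Accept when the buffered window has length 2 and begins with `q`.
A 7-state machine:
       p  q 
>  A   B  C 
   B   D  E 
   C   F  G 
   D   D  E 
   E   F  G 
 * F   D  E 
 * G   F  G 
(> = start, * = accepting)

start=A; accept=F,G; A-p->B; A-q->C; B-p->D; B-q->E; C-p->F; C-q->G; D-p->D; D-q->E; E-p->F; E-q->G; F-p->D; F-q->E; G-p->F; G-q->G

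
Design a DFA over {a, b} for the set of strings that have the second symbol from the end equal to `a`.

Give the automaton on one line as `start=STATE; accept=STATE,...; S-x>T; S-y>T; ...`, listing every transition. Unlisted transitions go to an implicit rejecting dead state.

A DFA must remember the last 2 symbols (since which symbol is second-to-last isn't known until the input ends). Use one state per possible window of the last ≤2 symbols; accept from those whose window starts with `a`.
With 7 states:
        a   b  
>  q0   q1  q2 
   q1   q3  q4 
   q2   q5  q6 
 * q3   q3  q4 
 * q4   q5  q6 
   q5   q3  q4 
   q6   q5  q6 
(> = start, * = accepting)

start=q0; accept=q3,q4; q0-a>q1; q0-b>q2; q1-a>q3; q1-b>q4; q2-a>q5; q2-b>q6; q3-a>q3; q3-b>q4; q4-a>q5; q4-b>q6; q5-a>q3; q5-b>q4; q6-a>q5; q6-b>q6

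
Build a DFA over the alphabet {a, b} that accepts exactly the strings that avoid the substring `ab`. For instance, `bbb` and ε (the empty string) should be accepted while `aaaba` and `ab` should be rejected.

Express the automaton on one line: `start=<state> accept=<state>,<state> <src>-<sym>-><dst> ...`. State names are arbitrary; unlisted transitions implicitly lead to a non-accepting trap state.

start=S0 accept=S0,S1 S0-a->S1 S0-b->S0 S1-a->S1 S1-b->S2 S2-a->S2 S2-b->S2

Track partial matches of the forbidden pattern `ab`. State S2 is a dead state reached once `ab` has occurred; every other state accepts. S0 means no part of `ab` is currently matched.
A 3-state machine:
        a   b  
>* S0   S1  S0 
 * S1   S1  S2 
   S2   S2  S2 
(> = start, * = accepting)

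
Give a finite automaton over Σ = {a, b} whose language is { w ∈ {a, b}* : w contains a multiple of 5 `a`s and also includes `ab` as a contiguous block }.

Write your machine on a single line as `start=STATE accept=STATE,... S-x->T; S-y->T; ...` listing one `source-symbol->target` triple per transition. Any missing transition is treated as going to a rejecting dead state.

start=s0; accept=s10; s0-a->s1; s0-b->s0; s1-a->s2; s1-b->s3; s2-a->s4; s2-b->s5; s3-a->s5; s3-b->s3; s4-a->s6; s4-b->s7; s5-a->s7; s5-b->s5; s6-a->s8; s6-b->s9; s7-a->s9; s7-b->s7; s8-a->s1; s8-b->s10; s9-a->s10; s9-b->s9; s10-a->s3; s10-b->s10

Build one automaton per condition and run them in lockstep. One (5 states) tracks the count of `a`s modulo 5; the other (3 states) tracks whether and how much of `ab` has been seen. Each combined state is a pair, one component from each; accept when both components accept.
An 11-state machine:
          a    b  
>  s0     s1   s0 
   s1     s2   s3 
   s2     s4   s5 
   s3     s5   s3 
   s4     s6   s7 
   s5     s7   s5 
   s6     s8   s9 
   s7     s9   s7 
   s8     s1  s10 
   s9    s10   s9 
 * s10    s3  s10 
(> = start, * = accepting)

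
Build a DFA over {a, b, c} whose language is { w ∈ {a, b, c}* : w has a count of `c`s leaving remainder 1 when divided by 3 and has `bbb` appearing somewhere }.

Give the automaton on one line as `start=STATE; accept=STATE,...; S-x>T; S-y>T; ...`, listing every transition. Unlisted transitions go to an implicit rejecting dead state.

Handle the two conditions separately and then intersect. One (3 states) tracks the count of `c`s modulo 3; the other (4 states) tracks whether and how much of `bbb` has been seen. Each combined state is a pair, one component from each; accept when both components accept.
With 12 states:
          a    b    c  
>  q0     q0   q1   q2 
   q1     q0   q3   q2 
   q2     q2   q4   q5 
   q3     q0   q6   q2 
   q4     q2   q7   q5 
   q5     q5   q8   q0 
   q6     q6   q6   q9 
   q7     q2   q9   q5 
   q8     q5  q10   q0 
 * q9     q9   q9  q11 
   q10    q5  q11   q0 
   q11   q11  q11   q6 
(> = start, * = accepting)

start=q0; accept=q9; q0-a>q0; q0-b>q1; q0-c>q2; q1-a>q0; q1-b>q3; q1-c>q2; q2-a>q2; q2-b>q4; q2-c>q5; q3-a>q0; q3-b>q6; q3-c>q2; q4-a>q2; q4-b>q7; q4-c>q5; q5-a>q5; q5-b>q8; q5-c>q0; q6-a>q6; q6-b>q6; q6-c>q9; q7-a>q2; q7-b>q9; q7-c>q5; q8-a>q5; q8-b>q10; q8-c>q0; q9-a>q9; q9-b>q9; q9-c>q11; q10-a>q5; q10-b>q11; q10-c>q0; q11-a>q11; q11-b>q11; q11-c>q6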